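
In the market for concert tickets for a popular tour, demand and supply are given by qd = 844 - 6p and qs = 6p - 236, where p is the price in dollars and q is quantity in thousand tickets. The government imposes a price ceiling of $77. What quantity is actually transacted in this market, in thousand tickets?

Equilibrium: 844 - 6p = 6p - 236, so 1080 = 12p and p* = 90, q* = 304.
Because the ceiling (77) lies below the market-clearing price, it is binding.
At p = 77: qd = 844 - 6·77 = 382 and qs = 6·77 - 236 = 226.
The quantity actually transacted is the short side, supply: 226.

226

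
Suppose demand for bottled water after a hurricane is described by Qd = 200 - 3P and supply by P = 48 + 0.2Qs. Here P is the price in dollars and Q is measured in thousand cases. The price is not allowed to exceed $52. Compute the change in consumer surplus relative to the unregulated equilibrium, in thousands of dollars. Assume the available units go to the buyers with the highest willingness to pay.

22.5

Rearranging supply gives Qs = 5P - 240. Setting quantity demanded equal to quantity supplied, 200 - 3P = 5P - 240, gives P* = 55 and Q* = 35.
Because the ceiling (52) lies below the market-clearing price, it is binding.
At P = 52: Qd = 200 - 3·52 = 44 and Qs = 5·52 - 240 = 20.
Consumer surplus without the control is ½ · (200/3 - 55) · 35 = 1225/6.
With the ceiling, 20 units are sold at 52 (assume they go to the highest-value buyers). The demand price at Q = 20 is 60, so CS = ½ · [(200/3 - 52) + (60 - 52)] · 20 = 680/3.
Change in consumer surplus = 680/3 - 1225/6 = 22.5.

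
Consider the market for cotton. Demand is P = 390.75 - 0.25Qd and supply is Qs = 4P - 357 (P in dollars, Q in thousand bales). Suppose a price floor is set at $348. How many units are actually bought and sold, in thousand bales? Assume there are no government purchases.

Rearranging demand gives Qd = 1563 - 4P. Equilibrium: 1563 - 4P = 4P - 357, so 1920 = 8P and P* = 240, Q* = 603.
The floor of 348 is above the equilibrium price 240, so it binds.
At P = 348: Qd = 1563 - 4·348 = 171 and Qs = 4·348 - 357 = 1035.
The quantity actually transacted is the short side, demand: 171.

171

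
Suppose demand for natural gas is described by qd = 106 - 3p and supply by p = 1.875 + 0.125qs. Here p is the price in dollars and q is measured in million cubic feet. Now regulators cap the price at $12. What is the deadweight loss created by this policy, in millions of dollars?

Rearranging supply gives qs = 8p - 15. In a free market, 106 - 3p = 8p - 15 gives the equilibrium p* = 11, q* = 73.
The ceiling of 12 is above the equilibrium price 11, so it is not binding; the market clears at p* = 11, q* = 73.
Since the control does not bind, no trades are prevented and deadweight loss is zero.

0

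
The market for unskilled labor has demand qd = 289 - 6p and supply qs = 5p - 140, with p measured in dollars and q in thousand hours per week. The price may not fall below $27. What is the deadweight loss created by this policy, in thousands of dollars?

In a free market, 289 - 6p = 5p - 140 gives the equilibrium p* = 39, q* = 55.
The floor of 27 is below the equilibrium price 39, so it is not binding; the market clears at p* = 39, q* = 55.
Since the control does not bind, no trades are prevented and deadweight loss is zero.

0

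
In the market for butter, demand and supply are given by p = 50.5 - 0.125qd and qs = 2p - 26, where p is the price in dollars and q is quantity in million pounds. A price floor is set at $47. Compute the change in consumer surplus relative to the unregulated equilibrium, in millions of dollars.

Rearranging demand gives qd = 404 - 8p. Equilibrium: 404 - 8p = 2p - 26, so 430 = 10p and p* = 43, q* = 60.
Because the floor (47) lies above the market-clearing price, it is binding.
At p = 47: qd = 404 - 8·47 = 28 and qs = 2·47 - 26 = 68.
Consumer surplus without the control is ½ · (50.5 - 43) · 60 = 225.
With the floor, consumers buy 28 units at 47, so CS = ½ · (50.5 - 47) · 28 = 49.
Change in consumer surplus = 49 - 225 = -176.

-176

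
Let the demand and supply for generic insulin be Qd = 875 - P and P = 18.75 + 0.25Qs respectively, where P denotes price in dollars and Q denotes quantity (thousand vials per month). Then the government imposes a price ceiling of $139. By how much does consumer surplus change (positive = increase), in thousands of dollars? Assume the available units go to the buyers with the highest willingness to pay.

Rearranging supply gives Qs = 4P - 75. Equilibrium: 875 - P = 4P - 75, so 950 = 5P and P* = 190, Q* = 685.
The ceiling of 139 is below the equilibrium price 190, so it binds.
At P = 139: Qd = 875 - 139 = 736 and Qs = 4·139 - 75 = 481.
Consumer surplus without the control is ½ · (875 - 190) · 685 = 234612.5.
With the ceiling, 481 units are sold at 139 (assume they go to the highest-value buyers). The demand price at Q = 481 is 394, so CS = ½ · [(875 - 139) + (394 - 139)] · 481 = 238335.5.
Change in consumer surplus = 238335.5 - 234612.5 = 3723.

3723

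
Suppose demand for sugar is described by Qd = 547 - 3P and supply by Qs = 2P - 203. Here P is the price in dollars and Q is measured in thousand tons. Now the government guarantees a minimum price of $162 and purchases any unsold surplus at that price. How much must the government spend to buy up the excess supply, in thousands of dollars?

Equilibrium: 547 - 3P = 2P - 203, so 750 = 5P and P* = 150, Q* = 97.
The floor of 162 is above the equilibrium price 150, so it binds.
At P = 162: Qd = 547 - 3·162 = 61 and Qs = 2·162 - 203 = 121.
Surplus = Qs - Qd = 60.
Government expenditure = surplus × support price = 60 × 162 = 9720.

9720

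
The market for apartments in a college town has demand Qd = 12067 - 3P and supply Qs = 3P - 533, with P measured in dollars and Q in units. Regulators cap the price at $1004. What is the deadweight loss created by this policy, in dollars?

3603648

Setting quantity demanded equal to quantity supplied, 12067 - 3P = 3P - 533, gives P* = 2100 and Q* = 5767.
The ceiling of 1004 is below the equilibrium price 2100, so it binds.
At P = 1004: Qd = 12067 - 3·1004 = 9055 and Qs = 3·1004 - 533 = 2479.
Quantity traded falls to 2479. At Q = 2479 the demand price is (12067 - 2479)/3 = 3196 and the supply price is (533 + 2479)/3 = 1004.
Deadweight loss = ½ · (3196 - 1004) · (5767 - 2479) = ½ · 2192 · 3288 = 3603648.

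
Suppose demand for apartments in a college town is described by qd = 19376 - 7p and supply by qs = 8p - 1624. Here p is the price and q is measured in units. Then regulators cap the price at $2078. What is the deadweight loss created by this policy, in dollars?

0

Setting quantity demanded equal to quantity supplied, 19376 - 7p = 8p - 1624, gives p* = 1400 and q* = 9576.
Since 2078 is above p* = 1400, the ceiling does not bind and the free-market outcome prevails.
Since the control does not bind, no trades are prevented and deadweight loss is zero.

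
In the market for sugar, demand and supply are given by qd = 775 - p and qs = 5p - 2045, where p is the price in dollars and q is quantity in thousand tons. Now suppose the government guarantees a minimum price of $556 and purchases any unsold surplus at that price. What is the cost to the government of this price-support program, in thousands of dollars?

286896

Equilibrium: 775 - p = 5p - 2045, so 2820 = 6p and p* = 470, q* = 305.
Since 556 > 470, the floor is binding.
At p = 556: qd = 775 - 556 = 219 and qs = 5·556 - 2045 = 735.
Surplus = qs - qd = 516.
Government expenditure = surplus × support price = 516 × 556 = 286896.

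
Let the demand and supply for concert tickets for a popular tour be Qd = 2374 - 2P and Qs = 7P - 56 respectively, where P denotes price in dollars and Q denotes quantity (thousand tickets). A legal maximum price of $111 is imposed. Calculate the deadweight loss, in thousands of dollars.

Setting quantity demanded equal to quantity supplied, 2374 - 2P = 7P - 56, gives P* = 270 and Q* = 1834.
Because the ceiling (111) lies below the market-clearing price, it is binding.
At P = 111: Qd = 2374 - 2·111 = 2152 and Qs = 7·111 - 56 = 721.
Quantity traded falls to 721. At Q = 721 the demand price is (2374 - 721)/2 = 826.5 and the supply price is (56 + 721)/7 = 111.
Deadweight loss = ½ · (826.5 - 111) · (1834 - 721) = ½ · 715.5 · 1113 = 398175.75.

398175.75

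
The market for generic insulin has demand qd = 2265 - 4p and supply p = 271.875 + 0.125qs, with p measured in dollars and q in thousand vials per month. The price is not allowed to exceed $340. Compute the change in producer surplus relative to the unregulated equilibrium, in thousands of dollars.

-19950

Rearranging supply gives qs = 8p - 2175. In a free market, 2265 - 4p = 8p - 2175 gives the equilibrium p* = 370, q* = 785.
Since 340 < 370, the ceiling is binding.
At p = 340: qd = 2265 - 4·340 = 905 and qs = 8·340 - 2175 = 545.
Producer surplus without the control is ½ · (370 - 271.875) · 785 = 38514.0625.
With the ceiling, producers sell 545 units at 340, so PS = ½ · (340 - 271.875) · 545 = 18564.0625.
Change in producer surplus = 18564.0625 - 38514.0625 = -19950.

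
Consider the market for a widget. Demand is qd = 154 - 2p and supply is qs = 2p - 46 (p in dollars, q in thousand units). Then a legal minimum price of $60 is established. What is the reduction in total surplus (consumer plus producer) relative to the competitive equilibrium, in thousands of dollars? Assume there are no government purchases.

200

Setting quantity demanded equal to quantity supplied, 154 - 2p = 2p - 46, gives p* = 50 and q* = 54.
Because the floor (60) lies above the market-clearing price, it is binding.
At p = 60: qd = 154 - 2·60 = 34 and qs = 2·60 - 46 = 74.
Quantity traded falls to 34. At q = 34 the demand price is (154 - 34)/2 = 60 and the supply price is (46 + 34)/2 = 40.
Deadweight loss = ½ · (60 - 40) · (54 - 34) = ½ · 20 · 20 = 200.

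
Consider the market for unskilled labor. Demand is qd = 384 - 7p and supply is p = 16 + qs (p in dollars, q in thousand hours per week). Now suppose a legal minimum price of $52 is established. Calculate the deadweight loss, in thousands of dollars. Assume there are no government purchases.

112

Rearranging supply gives qs = p - 16. In a free market, 384 - 7p = p - 16 gives the equilibrium p* = 50, q* = 34.
The floor of 52 is above the equilibrium price 50, so it binds.
At p = 52: qd = 384 - 7·52 = 20 and qs = 52 - 16 = 36.
Quantity traded falls to 20. At q = 20 the demand price is (384 - 20)/7 = 52 and the supply price is 16 + 20 = 36.
Deadweight loss = ½ · (52 - 36) · (34 - 20) = ½ · 16 · 14 = 112.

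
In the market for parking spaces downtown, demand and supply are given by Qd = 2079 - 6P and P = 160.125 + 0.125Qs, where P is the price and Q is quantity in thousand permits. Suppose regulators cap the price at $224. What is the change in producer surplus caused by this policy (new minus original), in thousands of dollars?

Rearranging supply gives Qs = 8P - 1281. Equilibrium: 2079 - 6P = 8P - 1281, so 3360 = 14P and P* = 240, Q* = 639.
Because the ceiling (224) lies below the market-clearing price, it is binding.
At P = 224: Qd = 2079 - 6·224 = 735 and Qs = 8·224 - 1281 = 511.
Producer surplus without the control is ½ · (240 - 160.125) · 639 = 25520.0625.
With the ceiling, producers sell 511 units at 224, so PS = ½ · (224 - 160.125) · 511 = 16320.0625.
Change in producer surplus = 16320.0625 - 25520.0625 = -9200.

-9200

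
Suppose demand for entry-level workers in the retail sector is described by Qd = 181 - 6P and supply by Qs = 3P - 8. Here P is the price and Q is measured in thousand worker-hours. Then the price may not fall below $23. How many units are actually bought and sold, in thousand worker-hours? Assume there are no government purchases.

43

Equilibrium: 181 - 6P = 3P - 8, so 189 = 9P and P* = 21, Q* = 55.
Since 23 > 21, the floor is binding.
At P = 23: Qd = 181 - 6·23 = 43 and Qs = 3·23 - 8 = 61.
The quantity actually transacted is the short side, demand: 43.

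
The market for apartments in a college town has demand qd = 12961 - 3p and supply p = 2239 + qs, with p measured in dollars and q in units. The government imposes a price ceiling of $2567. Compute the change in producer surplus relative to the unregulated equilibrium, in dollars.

-1164568.5

Rearranging supply gives qs = p - 2239. Without the control the market clears where 12961 - 3p = p - 2239, i.e. p* = 3800 and q* = 1561.
The ceiling of 2567 is below the equilibrium price 3800, so it binds.
At p = 2567: qd = 12961 - 3·2567 = 5260 and qs = 2567 - 2239 = 328.
Producer surplus without the control is ½ · (3800 - 2239) · 1561 = 1218360.5.
With the ceiling, producers sell 328 units at 2567, so PS = ½ · (2567 - 2239) · 328 = 53792.
Change in producer surplus = 53792 - 1218360.5 = -1164568.5.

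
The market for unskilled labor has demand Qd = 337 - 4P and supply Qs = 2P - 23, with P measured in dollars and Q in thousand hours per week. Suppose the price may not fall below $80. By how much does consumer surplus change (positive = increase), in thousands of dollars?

-1140

Equilibrium: 337 - 4P = 2P - 23, so 360 = 6P and P* = 60, Q* = 97.
Since 80 > 60, the floor is binding.
At P = 80: Qd = 337 - 4·80 = 17 and Qs = 2·80 - 23 = 137.
Consumer surplus without the control is ½ · (84.25 - 60) · 97 = 1176.125.
With the floor, consumers buy 17 units at 80, so CS = ½ · (84.25 - 80) · 17 = 36.125.
Change in consumer surplus = 36.125 - 1176.125 = -1140.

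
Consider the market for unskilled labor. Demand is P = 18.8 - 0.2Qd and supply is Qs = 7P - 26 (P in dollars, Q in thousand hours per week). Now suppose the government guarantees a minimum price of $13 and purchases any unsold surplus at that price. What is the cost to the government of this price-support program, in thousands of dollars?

468

Rearranging demand gives Qd = 94 - 5P. Setting quantity demanded equal to quantity supplied, 94 - 5P = 7P - 26, gives P* = 10 and Q* = 44.
Since 13 > 10, the floor is binding.
At P = 13: Qd = 94 - 5·13 = 29 and Qs = 7·13 - 26 = 65.
Surplus = Qs - Qd = 36.
Government expenditure = surplus × support price = 36 × 13 = 468.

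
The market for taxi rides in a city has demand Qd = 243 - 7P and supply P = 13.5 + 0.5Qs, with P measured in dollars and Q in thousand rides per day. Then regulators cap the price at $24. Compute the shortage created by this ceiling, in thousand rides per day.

54

Rearranging supply gives Qs = 2P - 27. In a free market, 243 - 7P = 2P - 27 gives the equilibrium P* = 30, Q* = 33.
The ceiling of 24 is below the equilibrium price 30, so it binds.
At P = 24: Qd = 243 - 7·24 = 75 and Qs = 2·24 - 27 = 21.
Shortage = Qd - Qs = 75 - 21 = 54.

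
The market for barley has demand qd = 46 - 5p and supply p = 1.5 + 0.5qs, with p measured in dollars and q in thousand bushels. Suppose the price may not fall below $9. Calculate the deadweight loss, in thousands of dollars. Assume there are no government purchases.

35

Rearranging supply gives qs = 2p - 3. Equilibrium: 46 - 5p = 2p - 3, so 49 = 7p and p* = 7, q* = 11.
Because the floor (9) lies above the market-clearing price, it is binding.
At p = 9: qd = 46 - 5·9 = 1 and qs = 2·9 - 3 = 15.
Quantity traded falls to 1. At q = 1 the demand price is (46 - 1)/5 = 9 and the supply price is (3 + 1)/2 = 2.
Deadweight loss = ½ · (9 - 2) · (11 - 1) = ½ · 7 · 10 = 35.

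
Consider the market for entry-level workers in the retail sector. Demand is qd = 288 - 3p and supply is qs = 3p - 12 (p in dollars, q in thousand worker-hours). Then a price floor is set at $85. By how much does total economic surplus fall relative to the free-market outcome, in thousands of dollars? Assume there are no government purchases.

3675

Equilibrium: 288 - 3p = 3p - 12, so 300 = 6p and p* = 50, q* = 138.
Since 85 > 50, the floor is binding.
At p = 85: qd = 288 - 3·85 = 33 and qs = 3·85 - 12 = 243.
Quantity traded falls to 33. At q = 33 the demand price is (288 - 33)/3 = 85 and the supply price is (12 + 33)/3 = 15.
Deadweight loss = ½ · (85 - 15) · (138 - 33) = ½ · 70 · 105 = 3675.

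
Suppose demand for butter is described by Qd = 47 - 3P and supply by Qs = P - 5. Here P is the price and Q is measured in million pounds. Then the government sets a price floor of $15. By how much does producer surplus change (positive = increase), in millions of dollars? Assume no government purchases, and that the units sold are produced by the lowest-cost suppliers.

-14

Equilibrium: 47 - 3P = P - 5, so 52 = 4P and P* = 13, Q* = 8.
The floor of 15 is above the equilibrium price 13, so it binds.
At P = 15: Qd = 47 - 3·15 = 2 and Qs = 15 - 5 = 10.
Producer surplus without the control is ½ · (13 - 5) · 8 = 32.
With the floor, 2 units are sold at 15. The supply price at Q = 2 is 7, so PS = ½ · [(15 - 5) + (15 - 7)] · 2 = 18.
Change in producer surplus = 18 - 32 = -14.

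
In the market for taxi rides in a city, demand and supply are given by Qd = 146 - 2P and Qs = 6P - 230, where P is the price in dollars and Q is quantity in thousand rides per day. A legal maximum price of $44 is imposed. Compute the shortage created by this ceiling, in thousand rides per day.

24

Setting quantity demanded equal to quantity supplied, 146 - 2P = 6P - 230, gives P* = 47 and Q* = 52.
Because the ceiling (44) lies below the market-clearing price, it is binding.
At P = 44: Qd = 146 - 2·44 = 58 and Qs = 6·44 - 230 = 34.
Shortage = Qd - Qs = 58 - 34 = 24.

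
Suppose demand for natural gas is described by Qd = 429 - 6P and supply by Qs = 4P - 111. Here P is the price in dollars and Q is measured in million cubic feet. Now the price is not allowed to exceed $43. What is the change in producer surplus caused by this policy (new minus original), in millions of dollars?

In a free market, 429 - 6P = 4P - 111 gives the equilibrium P* = 54, Q* = 105.
Since 43 < 54, the ceiling is binding.
At P = 43: Qd = 429 - 6·43 = 171 and Qs = 4·43 - 111 = 61.
Producer surplus without the control is ½ · (54 - 27.75) · 105 = 1378.125.
With the ceiling, producers sell 61 units at 43, so PS = ½ · (43 - 27.75) · 61 = 465.125.
Change in producer surplus = 465.125 - 1378.125 = -913.

-913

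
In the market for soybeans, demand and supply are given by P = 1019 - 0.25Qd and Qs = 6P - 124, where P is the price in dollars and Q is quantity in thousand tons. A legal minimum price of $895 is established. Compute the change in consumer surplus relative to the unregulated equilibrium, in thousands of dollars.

-686850

Rearranging demand gives Qd = 4076 - 4P. Without the control the market clears where 4076 - 4P = 6P - 124, i.e. P* = 420 and Q* = 2396.
The floor of 895 is above the equilibrium price 420, so it binds.
At P = 895: Qd = 4076 - 4·895 = 496 and Qs = 6·895 - 124 = 5246.
Consumer surplus without the control is ½ · (1019 - 420) · 2396 = 717602.
With the floor, consumers buy 496 units at 895, so CS = ½ · (1019 - 895) · 496 = 30752.
Change in consumer surplus = 30752 - 717602 = -686850.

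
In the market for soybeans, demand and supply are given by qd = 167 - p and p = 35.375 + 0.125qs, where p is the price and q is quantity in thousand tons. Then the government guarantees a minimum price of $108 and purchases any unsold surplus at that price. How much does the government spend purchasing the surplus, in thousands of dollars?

Rearranging supply gives qs = 8p - 283. Setting quantity demanded equal to quantity supplied, 167 - p = 8p - 283, gives p* = 50 and q* = 117.
Because the floor (108) lies above the market-clearing price, it is binding.
At p = 108: qd = 167 - 108 = 59 and qs = 8·108 - 283 = 581.
Surplus = qs - qd = 522.
Government expenditure = surplus × support price = 522 × 108 = 56376.

56376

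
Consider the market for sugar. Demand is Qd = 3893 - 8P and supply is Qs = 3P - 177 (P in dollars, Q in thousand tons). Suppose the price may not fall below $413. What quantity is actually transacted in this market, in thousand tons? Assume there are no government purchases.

589

Without the control the market clears where 3893 - 8P = 3P - 177, i.e. P* = 370 and Q* = 933.
The floor of 413 is above the equilibrium price 370, so it binds.
At P = 413: Qd = 3893 - 8·413 = 589 and Qs = 3·413 - 177 = 1062.
The quantity actually transacted is the short side, demand: 589.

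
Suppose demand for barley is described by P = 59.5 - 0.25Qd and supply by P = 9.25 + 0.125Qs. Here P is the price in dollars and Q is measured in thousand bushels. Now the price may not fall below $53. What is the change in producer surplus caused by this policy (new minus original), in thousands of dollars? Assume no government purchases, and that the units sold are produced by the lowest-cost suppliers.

Rearranging demand gives Qd = 238 - 4P; rearranging supply gives Qs = 8P - 74. Without the control the market clears where 238 - 4P = 8P - 74, i.e. P* = 26 and Q* = 134.
Because the floor (53) lies above the market-clearing price, it is binding.
At P = 53: Qd = 238 - 4·53 = 26 and Qs = 8·53 - 74 = 350.
Producer surplus without the control is ½ · (26 - 9.25) · 134 = 1122.25.
With the floor, 26 units are sold at 53. The supply price at Q = 26 is 12.5, so PS = ½ · [(53 - 9.25) + (53 - 12.5)] · 26 = 1095.25.
Change in producer surplus = 1095.25 - 1122.25 = -27.

-27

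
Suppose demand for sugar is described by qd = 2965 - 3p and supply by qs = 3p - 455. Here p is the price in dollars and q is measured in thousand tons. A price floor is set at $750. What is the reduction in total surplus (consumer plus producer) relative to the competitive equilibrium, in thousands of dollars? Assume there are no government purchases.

97200

Setting quantity demanded equal to quantity supplied, 2965 - 3p = 3p - 455, gives p* = 570 and q* = 1255.
The floor of 750 is above the equilibrium price 570, so it binds.
At p = 750: qd = 2965 - 3·750 = 715 and qs = 3·750 - 455 = 1795.
Quantity traded falls to 715. At q = 715 the demand price is (2965 - 715)/3 = 750 and the supply price is (455 + 715)/3 = 390.
Deadweight loss = ½ · (750 - 390) · (1255 - 715) = ½ · 360 · 540 = 97200.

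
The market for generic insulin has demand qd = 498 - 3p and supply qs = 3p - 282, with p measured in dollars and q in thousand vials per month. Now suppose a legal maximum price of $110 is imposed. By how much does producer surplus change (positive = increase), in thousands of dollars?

Without the control the market clears where 498 - 3p = 3p - 282, i.e. p* = 130 and q* = 108.
Since 110 < 130, the ceiling is binding.
At p = 110: qd = 498 - 3·110 = 168 and qs = 3·110 - 282 = 48.
Producer surplus without the control is ½ · (130 - 94) · 108 = 1944.
With the ceiling, producers sell 48 units at 110, so PS = ½ · (110 - 94) · 48 = 384.
Change in producer surplus = 384 - 1944 = -1560.

-1560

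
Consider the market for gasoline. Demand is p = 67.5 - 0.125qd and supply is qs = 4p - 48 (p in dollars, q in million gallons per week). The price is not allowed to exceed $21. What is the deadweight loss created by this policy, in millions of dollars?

2352

Rearranging demand gives qd = 540 - 8p. Equilibrium: 540 - 8p = 4p - 48, so 588 = 12p and p* = 49, q* = 148.
Since 21 < 49, the ceiling is binding.
At p = 21: qd = 540 - 8·21 = 372 and qs = 4·21 - 48 = 36.
Quantity traded falls to 36. At q = 36 the demand price is (540 - 36)/8 = 63 and the supply price is (48 + 36)/4 = 21.
Deadweight loss = ½ · (63 - 21) · (148 - 36) = ½ · 42 · 112 = 2352.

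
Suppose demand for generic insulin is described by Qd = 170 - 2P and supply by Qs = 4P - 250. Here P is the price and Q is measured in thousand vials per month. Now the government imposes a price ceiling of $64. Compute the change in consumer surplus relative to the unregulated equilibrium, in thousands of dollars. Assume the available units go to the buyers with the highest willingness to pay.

Without the control the market clears where 170 - 2P = 4P - 250, i.e. P* = 70 and Q* = 30.
The ceiling of 64 is below the equilibrium price 70, so it binds.
At P = 64: Qd = 170 - 2·64 = 42 and Qs = 4·64 - 250 = 6.
Consumer surplus without the control is ½ · (85 - 70) · 30 = 225.
With the ceiling, 6 units are sold at 64 (assume they go to the highest-value buyers). The demand price at Q = 6 is 82, so CS = ½ · [(85 - 64) + (82 - 64)] · 6 = 117.
Change in consumer surplus = 117 - 225 = -108.

-108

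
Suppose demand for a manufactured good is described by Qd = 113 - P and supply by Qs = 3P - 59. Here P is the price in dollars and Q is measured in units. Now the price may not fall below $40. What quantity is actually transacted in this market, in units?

70

In a free market, 113 - P = 3P - 59 gives the equilibrium P* = 43, Q* = 70.
The floor of 40 is below the equilibrium price 43, so it is not binding; the market clears at P* = 43, Q* = 70.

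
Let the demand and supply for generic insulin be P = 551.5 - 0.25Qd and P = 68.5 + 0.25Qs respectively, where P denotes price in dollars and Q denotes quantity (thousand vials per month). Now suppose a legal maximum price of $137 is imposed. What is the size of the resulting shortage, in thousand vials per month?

Rearranging demand gives Qd = 2206 - 4P; rearranging supply gives Qs = 4P - 274. In a free market, 2206 - 4P = 4P - 274 gives the equilibrium P* = 310, Q* = 966.
The ceiling of 137 is below the equilibrium price 310, so it binds.
At P = 137: Qd = 2206 - 4·137 = 1658 and Qs = 4·137 - 274 = 274.
Shortage = Qd - Qs = 1658 - 274 = 1384.

1384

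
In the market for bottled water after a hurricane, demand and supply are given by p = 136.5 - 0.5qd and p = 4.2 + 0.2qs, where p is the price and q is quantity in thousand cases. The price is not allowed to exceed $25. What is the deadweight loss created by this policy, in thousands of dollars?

Rearranging demand gives qd = 273 - 2p; rearranging supply gives qs = 5p - 21. Setting quantity demanded equal to quantity supplied, 273 - 2p = 5p - 21, gives p* = 42 and q* = 189.
Since 25 < 42, the ceiling is binding.
At p = 25: qd = 273 - 2·25 = 223 and qs = 5·25 - 21 = 104.
Quantity traded falls to 104. At q = 104 the demand price is (273 - 104)/2 = 84.5 and the supply price is (21 + 104)/5 = 25.
Deadweight loss = ½ · (84.5 - 25) · (189 - 104) = ½ · 59.5 · 85 = 2528.75.

2528.75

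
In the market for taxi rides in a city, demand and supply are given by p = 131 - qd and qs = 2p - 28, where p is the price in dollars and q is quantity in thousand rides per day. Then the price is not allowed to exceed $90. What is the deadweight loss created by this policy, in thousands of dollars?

Rearranging demand gives qd = 131 - p. Without the control the market clears where 131 - p = 2p - 28, i.e. p* = 53 and q* = 78.
The ceiling of 90 is above the equilibrium price 53, so it is not binding; the market clears at p* = 53, q* = 78.
Since the control does not bind, no trades are prevented and deadweight loss is zero.

0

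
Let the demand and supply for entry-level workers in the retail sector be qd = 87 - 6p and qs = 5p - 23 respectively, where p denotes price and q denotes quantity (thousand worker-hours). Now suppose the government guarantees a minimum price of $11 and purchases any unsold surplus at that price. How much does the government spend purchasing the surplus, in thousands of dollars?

In a free market, 87 - 6p = 5p - 23 gives the equilibrium p* = 10, q* = 27.
Because the floor (11) lies above the market-clearing price, it is binding.
At p = 11: qd = 87 - 6·11 = 21 and qs = 5·11 - 23 = 32.
Surplus = qs - qd = 11.
Government expenditure = surplus × support price = 11 × 11 = 121.

121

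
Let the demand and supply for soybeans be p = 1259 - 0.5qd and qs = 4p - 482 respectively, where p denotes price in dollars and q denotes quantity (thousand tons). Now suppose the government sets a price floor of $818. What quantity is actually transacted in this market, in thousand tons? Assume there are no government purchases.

Rearranging demand gives qd = 2518 - 2p. Equilibrium: 2518 - 2p = 4p - 482, so 3000 = 6p and p* = 500, q* = 1518.
Since 818 > 500, the floor is binding.
At p = 818: qd = 2518 - 2·818 = 882 and qs = 4·818 - 482 = 2790.
The quantity actually transacted is the short side, demand: 882.

882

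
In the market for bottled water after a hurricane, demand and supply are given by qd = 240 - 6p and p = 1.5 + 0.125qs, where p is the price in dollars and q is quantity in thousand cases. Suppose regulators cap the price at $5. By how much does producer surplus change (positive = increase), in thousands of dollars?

-1040

Rearranging supply gives qs = 8p - 12. Without the control the market clears where 240 - 6p = 8p - 12, i.e. p* = 18 and q* = 132.
The ceiling of 5 is below the equilibrium price 18, so it binds.
At p = 5: qd = 240 - 6·5 = 210 and qs = 8·5 - 12 = 28.
Producer surplus without the control is ½ · (18 - 1.5) · 132 = 1089.
With the ceiling, producers sell 28 units at 5, so PS = ½ · (5 - 1.5) · 28 = 49.
Change in producer surplus = 49 - 1089 = -1040.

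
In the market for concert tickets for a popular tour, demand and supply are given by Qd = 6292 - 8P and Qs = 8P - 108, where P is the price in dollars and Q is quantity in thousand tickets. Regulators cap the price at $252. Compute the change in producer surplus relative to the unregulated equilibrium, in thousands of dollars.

-370000

Equilibrium: 6292 - 8P = 8P - 108, so 6400 = 16P and P* = 400, Q* = 3092.
Since 252 < 400, the ceiling is binding.
At P = 252: Qd = 6292 - 8·252 = 4276 and Qs = 8·252 - 108 = 1908.
Producer surplus without the control is ½ · (400 - 13.5) · 3092 = 597529.
With the ceiling, producers sell 1908 units at 252, so PS = ½ · (252 - 13.5) · 1908 = 227529.
Change in producer surplus = 227529 - 597529 = -370000.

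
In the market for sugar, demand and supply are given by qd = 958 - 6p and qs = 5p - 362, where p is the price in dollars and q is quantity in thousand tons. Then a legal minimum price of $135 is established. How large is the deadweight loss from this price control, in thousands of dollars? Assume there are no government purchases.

Without the control the market clears where 958 - 6p = 5p - 362, i.e. p* = 120 and q* = 238.
The floor of 135 is above the equilibrium price 120, so it binds.
At p = 135: qd = 958 - 6·135 = 148 and qs = 5·135 - 362 = 313.
Quantity traded falls to 148. At q = 148 the demand price is (958 - 148)/6 = 135 and the supply price is (362 + 148)/5 = 102.
Deadweight loss = ½ · (135 - 102) · (238 - 148) = ½ · 33 · 90 = 1485.

1485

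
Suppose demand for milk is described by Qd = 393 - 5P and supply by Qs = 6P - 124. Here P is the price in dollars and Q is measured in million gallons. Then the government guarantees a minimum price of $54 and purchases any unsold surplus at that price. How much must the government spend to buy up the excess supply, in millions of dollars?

4158

Equilibrium: 393 - 5P = 6P - 124, so 517 = 11P and P* = 47, Q* = 158.
The floor of 54 is above the equilibrium price 47, so it binds.
At P = 54: Qd = 393 - 5·54 = 123 and Qs = 6·54 - 124 = 200.
Surplus = Qs - Qd = 77.
Government expenditure = surplus × support price = 77 × 54 = 4158.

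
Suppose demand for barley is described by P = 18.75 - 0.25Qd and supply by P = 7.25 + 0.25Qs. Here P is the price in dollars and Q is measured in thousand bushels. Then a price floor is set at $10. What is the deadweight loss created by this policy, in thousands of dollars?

Rearranging demand gives Qd = 75 - 4P; rearranging supply gives Qs = 4P - 29. Equilibrium: 75 - 4P = 4P - 29, so 104 = 8P and P* = 13, Q* = 23.
The floor of 10 is below the equilibrium price 13, so it is not binding; the market clears at P* = 13, Q* = 23.
Since the control does not bind, no trades are prevented and deadweight loss is zero.

0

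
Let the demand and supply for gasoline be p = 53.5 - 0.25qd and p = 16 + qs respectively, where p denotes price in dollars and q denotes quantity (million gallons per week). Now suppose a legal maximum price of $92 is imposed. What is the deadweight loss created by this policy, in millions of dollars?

Rearranging demand gives qd = 214 - 4p; rearranging supply gives qs = p - 16. Without the control the market clears where 214 - 4p = p - 16, i.e. p* = 46 and q* = 30.
Since 92 is above p* = 46, the ceiling does not bind and the free-market outcome prevails.
Since the control does not bind, no trades are prevented and deadweight loss is zero.

0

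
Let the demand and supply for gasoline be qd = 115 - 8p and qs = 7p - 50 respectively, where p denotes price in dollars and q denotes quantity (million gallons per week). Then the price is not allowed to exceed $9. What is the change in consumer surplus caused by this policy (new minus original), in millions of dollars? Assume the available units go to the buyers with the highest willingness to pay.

Without the control the market clears where 115 - 8p = 7p - 50, i.e. p* = 11 and q* = 27.
Because the ceiling (9) lies below the market-clearing price, it is binding.
At p = 9: qd = 115 - 8·9 = 43 and qs = 7·9 - 50 = 13.
Consumer surplus without the control is ½ · (14.375 - 11) · 27 = 45.5625.
With the ceiling, 13 units are sold at 9 (assume they go to the highest-value buyers). The demand price at q = 13 is 12.75, so CS = ½ · [(14.375 - 9) + (12.75 - 9)] · 13 = 59.3125.
Change in consumer surplus = 59.3125 - 45.5625 = 13.75.

13.75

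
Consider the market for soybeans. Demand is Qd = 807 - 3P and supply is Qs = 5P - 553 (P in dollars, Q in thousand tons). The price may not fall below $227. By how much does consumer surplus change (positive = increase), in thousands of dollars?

-12055.5

Equilibrium: 807 - 3P = 5P - 553, so 1360 = 8P and P* = 170, Q* = 297.
The floor of 227 is above the equilibrium price 170, so it binds.
At P = 227: Qd = 807 - 3·227 = 126 and Qs = 5·227 - 553 = 582.
Consumer surplus without the control is ½ · (269 - 170) · 297 = 14701.5.
With the floor, consumers buy 126 units at 227, so CS = ½ · (269 - 227) · 126 = 2646.
Change in consumer surplus = 2646 - 14701.5 = -12055.5.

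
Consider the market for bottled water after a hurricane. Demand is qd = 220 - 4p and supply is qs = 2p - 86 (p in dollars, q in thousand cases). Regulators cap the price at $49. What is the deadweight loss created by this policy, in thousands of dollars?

6

Without the control the market clears where 220 - 4p = 2p - 86, i.e. p* = 51 and q* = 16.
Because the ceiling (49) lies below the market-clearing price, it is binding.
At p = 49: qd = 220 - 4·49 = 24 and qs = 2·49 - 86 = 12.
Quantity traded falls to 12. At q = 12 the demand price is (220 - 12)/4 = 52 and the supply price is (86 + 12)/2 = 49.
Deadweight loss = ½ · (52 - 49) · (16 - 12) = ½ · 3 · 4 = 6.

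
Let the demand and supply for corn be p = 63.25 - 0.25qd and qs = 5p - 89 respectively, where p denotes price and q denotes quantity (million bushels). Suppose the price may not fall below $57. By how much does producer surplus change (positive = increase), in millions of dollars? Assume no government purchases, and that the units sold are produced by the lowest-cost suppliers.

Rearranging demand gives qd = 253 - 4p. Without the control the market clears where 253 - 4p = 5p - 89, i.e. p* = 38 and q* = 101.
Since 57 > 38, the floor is binding.
At p = 57: qd = 253 - 4·57 = 25 and qs = 5·57 - 89 = 196.
Producer surplus without the control is ½ · (38 - 17.8) · 101 = 1020.1.
With the floor, 25 units are sold at 57. The supply price at q = 25 is 22.8, so PS = ½ · [(57 - 17.8) + (57 - 22.8)] · 25 = 917.5.
Change in producer surplus = 917.5 - 1020.1 = -102.6.

-102.6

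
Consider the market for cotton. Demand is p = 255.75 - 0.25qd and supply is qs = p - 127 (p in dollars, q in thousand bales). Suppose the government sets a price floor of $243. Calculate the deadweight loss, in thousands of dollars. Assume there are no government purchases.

Rearranging demand gives qd = 1023 - 4p. In a free market, 1023 - 4p = p - 127 gives the equilibrium p* = 230, q* = 103.
The floor of 243 is above the equilibrium price 230, so it binds.
At p = 243: qd = 1023 - 4·243 = 51 and qs = 243 - 127 = 116.
Quantity traded falls to 51. At q = 51 the demand price is (1023 - 51)/4 = 243 and the supply price is 127 + 51 = 178.
Deadweight loss = ½ · (243 - 178) · (103 - 51) = ½ · 65 · 52 = 1690.

1690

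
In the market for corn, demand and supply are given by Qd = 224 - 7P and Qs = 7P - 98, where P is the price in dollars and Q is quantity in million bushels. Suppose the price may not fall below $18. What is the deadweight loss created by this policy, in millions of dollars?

Setting quantity demanded equal to quantity supplied, 224 - 7P = 7P - 98, gives P* = 23 and Q* = 63.
Since 18 is below P* = 23, the floor does not bind and the free-market outcome prevails.
Since the control does not bind, no trades are prevented and deadweight loss is zero.

0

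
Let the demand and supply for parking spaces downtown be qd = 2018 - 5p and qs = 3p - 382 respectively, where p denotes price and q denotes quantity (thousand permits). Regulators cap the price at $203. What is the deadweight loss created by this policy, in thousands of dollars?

22581.6

Equilibrium: 2018 - 5p = 3p - 382, so 2400 = 8p and p* = 300, q* = 518.
Since 203 < 300, the ceiling is binding.
At p = 203: qd = 2018 - 5·203 = 1003 and qs = 3·203 - 382 = 227.
Quantity traded falls to 227. At q = 227 the demand price is (2018 - 227)/5 = 358.2 and the supply price is (382 + 227)/3 = 203.
Deadweight loss = ½ · (358.2 - 203) · (518 - 227) = ½ · 155.2 · 291 = 22581.6.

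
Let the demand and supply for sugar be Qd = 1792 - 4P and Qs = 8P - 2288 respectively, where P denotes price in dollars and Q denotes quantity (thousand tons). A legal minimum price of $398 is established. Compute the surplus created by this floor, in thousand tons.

696

Setting quantity demanded equal to quantity supplied, 1792 - 4P = 8P - 2288, gives P* = 340 and Q* = 432.
The floor of 398 is above the equilibrium price 340, so it binds.
At P = 398: Qd = 1792 - 4·398 = 200 and Qs = 8·398 - 2288 = 896.
Surplus = Qs - Qd = 896 - 200 = 696.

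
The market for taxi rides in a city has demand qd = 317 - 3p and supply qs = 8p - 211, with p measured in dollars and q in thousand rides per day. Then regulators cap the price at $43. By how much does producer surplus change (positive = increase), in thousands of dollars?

Without the control the market clears where 317 - 3p = 8p - 211, i.e. p* = 48 and q* = 173.
The ceiling of 43 is below the equilibrium price 48, so it binds.
At p = 43: qd = 317 - 3·43 = 188 and qs = 8·43 - 211 = 133.
Producer surplus without the control is ½ · (48 - 26.375) · 173 = 1870.5625.
With the ceiling, producers sell 133 units at 43, so PS = ½ · (43 - 26.375) · 133 = 1105.5625.
Change in producer surplus = 1105.5625 - 1870.5625 = -765.

-765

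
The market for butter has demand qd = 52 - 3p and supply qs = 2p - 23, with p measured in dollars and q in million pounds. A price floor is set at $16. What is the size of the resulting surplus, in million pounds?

5

Setting quantity demanded equal to quantity supplied, 52 - 3p = 2p - 23, gives p* = 15 and q* = 7.
Since 16 > 15, the floor is binding.
At p = 16: qd = 52 - 3·16 = 4 and qs = 2·16 - 23 = 9.
Surplus = qs - qd = 9 - 4 = 5.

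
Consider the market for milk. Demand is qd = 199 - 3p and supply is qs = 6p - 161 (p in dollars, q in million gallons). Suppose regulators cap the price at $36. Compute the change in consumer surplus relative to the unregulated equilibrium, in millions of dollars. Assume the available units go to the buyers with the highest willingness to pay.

In a free market, 199 - 3p = 6p - 161 gives the equilibrium p* = 40, q* = 79.
The ceiling of 36 is below the equilibrium price 40, so it binds.
At p = 36: qd = 199 - 3·36 = 91 and qs = 6·36 - 161 = 55.
Consumer surplus without the control is ½ · (199/3 - 40) · 79 = 6241/6.
With the ceiling, 55 units are sold at 36 (assume they go to the highest-value buyers). The demand price at q = 55 is 48, so CS = ½ · [(199/3 - 36) + (48 - 36)] · 55 = 6985/6.
Change in consumer surplus = 6985/6 - 6241/6 = 124.

124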